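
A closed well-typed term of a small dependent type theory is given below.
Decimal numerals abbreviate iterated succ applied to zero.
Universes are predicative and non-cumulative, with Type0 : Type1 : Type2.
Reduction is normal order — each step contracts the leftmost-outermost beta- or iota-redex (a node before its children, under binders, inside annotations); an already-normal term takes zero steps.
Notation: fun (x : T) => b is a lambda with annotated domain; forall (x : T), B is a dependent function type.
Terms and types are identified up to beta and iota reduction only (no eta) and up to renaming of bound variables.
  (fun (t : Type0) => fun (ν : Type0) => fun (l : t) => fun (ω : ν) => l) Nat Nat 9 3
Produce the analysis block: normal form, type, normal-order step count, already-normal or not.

normal form:
  9
type:
  Nat
steps to reach normal form (normal order): 4
term was already normal: no
first contracted redex: a beta-redex


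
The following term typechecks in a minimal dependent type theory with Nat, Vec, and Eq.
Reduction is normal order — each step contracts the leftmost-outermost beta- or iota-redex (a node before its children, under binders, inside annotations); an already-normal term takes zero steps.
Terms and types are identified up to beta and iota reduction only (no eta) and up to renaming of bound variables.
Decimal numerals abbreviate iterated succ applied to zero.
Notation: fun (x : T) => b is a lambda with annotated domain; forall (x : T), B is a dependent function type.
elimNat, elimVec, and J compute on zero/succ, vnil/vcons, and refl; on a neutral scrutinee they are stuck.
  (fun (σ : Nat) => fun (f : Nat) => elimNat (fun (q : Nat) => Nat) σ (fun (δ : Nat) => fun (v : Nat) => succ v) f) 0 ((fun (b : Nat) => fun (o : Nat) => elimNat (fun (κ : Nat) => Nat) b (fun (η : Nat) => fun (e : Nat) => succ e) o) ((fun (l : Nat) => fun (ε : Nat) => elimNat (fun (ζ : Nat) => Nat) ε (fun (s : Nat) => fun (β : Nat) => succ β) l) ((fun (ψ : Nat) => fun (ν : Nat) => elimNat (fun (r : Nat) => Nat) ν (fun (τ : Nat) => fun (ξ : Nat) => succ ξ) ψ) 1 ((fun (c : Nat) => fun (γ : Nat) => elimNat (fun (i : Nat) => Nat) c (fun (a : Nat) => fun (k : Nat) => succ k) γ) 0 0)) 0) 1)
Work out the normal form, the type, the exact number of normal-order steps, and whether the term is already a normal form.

reduced normal form:
  2
the term's type:
  Nat
steps to reach normal form (normal order): 30
term was already normal: no
first contracted redex: a beta-redex


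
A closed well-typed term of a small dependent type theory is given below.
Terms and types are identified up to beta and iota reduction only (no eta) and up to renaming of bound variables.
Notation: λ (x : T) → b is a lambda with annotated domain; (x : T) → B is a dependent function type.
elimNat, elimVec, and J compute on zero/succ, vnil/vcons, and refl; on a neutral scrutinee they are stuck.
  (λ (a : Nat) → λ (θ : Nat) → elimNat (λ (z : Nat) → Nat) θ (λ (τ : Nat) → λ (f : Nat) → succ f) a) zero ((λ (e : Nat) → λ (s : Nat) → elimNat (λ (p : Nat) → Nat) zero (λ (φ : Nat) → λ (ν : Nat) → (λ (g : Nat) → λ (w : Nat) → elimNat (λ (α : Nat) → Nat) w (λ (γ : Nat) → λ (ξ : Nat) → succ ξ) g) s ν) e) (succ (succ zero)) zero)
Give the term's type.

inferred type:
  Nat


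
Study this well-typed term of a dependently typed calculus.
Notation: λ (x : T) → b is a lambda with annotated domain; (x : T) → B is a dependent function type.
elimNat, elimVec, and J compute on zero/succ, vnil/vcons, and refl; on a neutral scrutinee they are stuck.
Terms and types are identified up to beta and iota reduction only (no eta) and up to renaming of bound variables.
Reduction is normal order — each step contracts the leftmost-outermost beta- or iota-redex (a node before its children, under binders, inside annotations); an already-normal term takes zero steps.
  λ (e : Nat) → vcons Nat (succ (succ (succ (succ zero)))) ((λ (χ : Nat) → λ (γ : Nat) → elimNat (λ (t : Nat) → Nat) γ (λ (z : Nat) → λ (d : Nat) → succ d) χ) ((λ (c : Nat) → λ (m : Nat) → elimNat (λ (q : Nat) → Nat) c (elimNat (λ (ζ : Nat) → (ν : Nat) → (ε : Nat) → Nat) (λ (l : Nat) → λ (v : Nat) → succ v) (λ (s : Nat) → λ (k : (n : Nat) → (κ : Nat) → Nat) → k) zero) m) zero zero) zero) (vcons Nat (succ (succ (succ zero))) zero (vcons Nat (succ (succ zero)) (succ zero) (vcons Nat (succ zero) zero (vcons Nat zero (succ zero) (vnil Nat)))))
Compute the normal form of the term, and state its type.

reduced normal form:
  λ (e : Nat) → vcons Nat (succ (succ (succ (succ zero)))) zero (vcons Nat (succ (succ (succ zero))) zero (vcons Nat (succ (succ zero)) (succ zero) (vcons Nat (succ zero) zero (vcons Nat zero (succ zero) (vnil Nat)))))
inferred type:
  (e : Nat) → Vec Nat (succ (succ (succ (succ (succ zero)))))
observation: 6 normal-order steps normalize the term, beginning with a beta-redex.


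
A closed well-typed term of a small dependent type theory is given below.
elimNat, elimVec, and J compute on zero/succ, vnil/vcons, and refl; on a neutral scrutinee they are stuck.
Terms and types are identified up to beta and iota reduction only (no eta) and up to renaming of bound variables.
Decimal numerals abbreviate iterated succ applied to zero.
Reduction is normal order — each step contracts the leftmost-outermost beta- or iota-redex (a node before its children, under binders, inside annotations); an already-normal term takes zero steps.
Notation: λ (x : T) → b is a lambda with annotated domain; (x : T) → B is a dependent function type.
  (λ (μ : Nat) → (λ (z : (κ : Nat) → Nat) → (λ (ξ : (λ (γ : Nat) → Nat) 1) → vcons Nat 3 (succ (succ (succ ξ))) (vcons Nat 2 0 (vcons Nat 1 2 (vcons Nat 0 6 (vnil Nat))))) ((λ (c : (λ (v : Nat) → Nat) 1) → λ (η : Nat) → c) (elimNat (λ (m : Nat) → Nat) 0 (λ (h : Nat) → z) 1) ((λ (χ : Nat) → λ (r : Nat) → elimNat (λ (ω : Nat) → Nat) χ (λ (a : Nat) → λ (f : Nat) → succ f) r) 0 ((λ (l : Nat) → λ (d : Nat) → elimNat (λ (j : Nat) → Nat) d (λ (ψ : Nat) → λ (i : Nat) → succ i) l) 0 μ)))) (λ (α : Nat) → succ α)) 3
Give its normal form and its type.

resulting normal form:
  vcons Nat 3 4 (vcons Nat 2 0 (vcons Nat 1 2 (vcons Nat 0 6 (vnil Nat))))
inferred type:
  Vec Nat 4
observation: 9 normal-order steps separate the term from its normal form.


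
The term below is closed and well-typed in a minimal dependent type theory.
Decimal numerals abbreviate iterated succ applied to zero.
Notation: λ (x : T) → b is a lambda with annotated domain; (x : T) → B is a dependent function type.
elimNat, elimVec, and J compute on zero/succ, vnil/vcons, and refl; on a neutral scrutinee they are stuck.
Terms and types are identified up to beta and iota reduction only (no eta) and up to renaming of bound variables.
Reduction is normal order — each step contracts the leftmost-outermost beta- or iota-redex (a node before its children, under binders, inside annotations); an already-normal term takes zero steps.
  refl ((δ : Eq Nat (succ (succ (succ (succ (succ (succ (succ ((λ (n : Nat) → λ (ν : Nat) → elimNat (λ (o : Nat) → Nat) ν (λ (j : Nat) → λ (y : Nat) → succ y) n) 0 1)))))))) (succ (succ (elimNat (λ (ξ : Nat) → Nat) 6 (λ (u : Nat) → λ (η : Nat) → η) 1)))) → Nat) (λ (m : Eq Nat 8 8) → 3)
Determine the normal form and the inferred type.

reduced normal form:
  refl ((δ : Eq Nat 8 8) → Nat) (λ (n : Eq Nat 8 8) → 3)
inferred type:
  Eq ((δ : Eq Nat 8 8) → Nat) (λ (n : Eq Nat 8 8) → 3) (λ (ν : Eq Nat 8 8) → 3)
observation: the leftmost-outermost redex is a beta-redex, and normalization takes 7 steps.


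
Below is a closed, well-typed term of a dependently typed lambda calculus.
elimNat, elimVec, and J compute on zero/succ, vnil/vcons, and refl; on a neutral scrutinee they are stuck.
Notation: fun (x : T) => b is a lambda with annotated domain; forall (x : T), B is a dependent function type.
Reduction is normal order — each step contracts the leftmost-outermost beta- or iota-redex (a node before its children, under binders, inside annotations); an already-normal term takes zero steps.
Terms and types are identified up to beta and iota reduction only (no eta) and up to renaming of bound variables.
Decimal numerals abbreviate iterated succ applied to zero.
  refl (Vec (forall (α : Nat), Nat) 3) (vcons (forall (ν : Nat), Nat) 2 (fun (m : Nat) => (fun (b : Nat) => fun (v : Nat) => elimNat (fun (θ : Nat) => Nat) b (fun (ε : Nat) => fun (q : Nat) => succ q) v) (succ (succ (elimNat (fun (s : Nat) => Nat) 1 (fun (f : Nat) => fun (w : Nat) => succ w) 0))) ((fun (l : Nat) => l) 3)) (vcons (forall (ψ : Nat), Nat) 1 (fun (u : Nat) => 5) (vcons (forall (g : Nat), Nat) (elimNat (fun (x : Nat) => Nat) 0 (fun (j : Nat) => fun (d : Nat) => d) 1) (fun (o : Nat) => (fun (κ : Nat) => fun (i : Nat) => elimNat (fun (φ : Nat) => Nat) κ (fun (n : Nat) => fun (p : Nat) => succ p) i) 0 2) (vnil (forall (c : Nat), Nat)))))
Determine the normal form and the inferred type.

resulting normal form:
  refl (Vec (forall (α : Nat), Nat) 3) (vcons (forall (ν : Nat), Nat) 2 (fun (m : Nat) => 6) (vcons (forall (b : Nat), Nat) 1 (fun (v : Nat) => 5) (vcons (forall (θ : Nat), Nat) 0 (fun (ε : Nat) => 2) (vnil (forall (q : Nat), Nat)))))
the term's type:
  Eq (Vec (forall (α : Nat), Nat) 3) (vcons (forall (ν : Nat), Nat) 2 (fun (m : Nat) => 6) (vcons (forall (b : Nat), Nat) 1 (fun (v : Nat) => 5) (vcons (forall (θ : Nat), Nat) 0 (fun (ε : Nat) => 2) (vnil (forall (q : Nat), Nat))))) (vcons (forall (s : Nat), Nat) 2 (fun (f : Nat) => 6) (vcons (forall (w : Nat), Nat) 1 (fun (l : Nat) => 5) (vcons (forall (ψ : Nat), Nat) 0 (fun (u : Nat) => 2) (vnil (forall (g : Nat), Nat)))))


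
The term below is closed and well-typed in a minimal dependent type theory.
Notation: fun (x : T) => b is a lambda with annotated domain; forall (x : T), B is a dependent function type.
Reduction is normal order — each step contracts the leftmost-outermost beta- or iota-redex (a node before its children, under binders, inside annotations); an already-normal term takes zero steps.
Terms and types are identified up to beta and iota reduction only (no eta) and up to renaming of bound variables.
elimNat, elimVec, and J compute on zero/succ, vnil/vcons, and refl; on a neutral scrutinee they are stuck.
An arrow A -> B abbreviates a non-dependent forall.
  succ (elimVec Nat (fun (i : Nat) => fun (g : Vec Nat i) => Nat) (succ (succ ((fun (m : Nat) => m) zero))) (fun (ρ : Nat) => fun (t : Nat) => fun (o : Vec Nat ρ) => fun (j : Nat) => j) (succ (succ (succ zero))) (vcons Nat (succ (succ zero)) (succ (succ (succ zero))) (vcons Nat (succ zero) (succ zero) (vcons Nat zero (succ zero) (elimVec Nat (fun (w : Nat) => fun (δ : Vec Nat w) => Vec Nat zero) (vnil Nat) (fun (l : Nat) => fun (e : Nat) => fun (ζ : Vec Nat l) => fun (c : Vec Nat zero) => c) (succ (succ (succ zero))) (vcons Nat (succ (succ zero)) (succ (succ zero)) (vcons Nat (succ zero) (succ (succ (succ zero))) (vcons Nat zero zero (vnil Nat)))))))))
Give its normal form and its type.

reduced normal form:
  succ (succ (succ zero))
the term's type:
  Nat
observation: the first redex contracted is an elimVec iota-redex; the normal form is reached in 33 normal-order steps.


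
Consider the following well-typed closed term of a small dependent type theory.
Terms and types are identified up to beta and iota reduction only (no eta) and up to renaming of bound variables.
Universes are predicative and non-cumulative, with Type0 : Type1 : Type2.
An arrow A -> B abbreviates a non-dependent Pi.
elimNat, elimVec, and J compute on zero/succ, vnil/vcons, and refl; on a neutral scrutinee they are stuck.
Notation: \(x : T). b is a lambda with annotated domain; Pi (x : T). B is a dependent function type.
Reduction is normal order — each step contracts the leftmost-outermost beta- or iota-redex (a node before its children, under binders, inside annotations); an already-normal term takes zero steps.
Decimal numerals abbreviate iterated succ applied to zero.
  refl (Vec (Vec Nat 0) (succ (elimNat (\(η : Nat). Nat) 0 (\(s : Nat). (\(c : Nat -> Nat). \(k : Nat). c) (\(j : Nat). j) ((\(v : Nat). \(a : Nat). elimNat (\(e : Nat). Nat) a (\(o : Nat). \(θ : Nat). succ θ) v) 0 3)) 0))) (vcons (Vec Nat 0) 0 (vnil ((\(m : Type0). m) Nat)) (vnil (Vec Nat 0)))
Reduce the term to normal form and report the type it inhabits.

reduced normal form:
  refl (Vec (Vec Nat 0) 1) (vcons (Vec Nat 0) 0 (vnil Nat) (vnil (Vec Nat 0)))
inferred type:
  Eq (Vec (Vec Nat 0) 1) (vcons (Vec Nat 0) 0 (vnil Nat) (vnil (Vec Nat 0))) (vcons (Vec Nat 0) 0 (vnil Nat) (vnil (Vec Nat 0)))


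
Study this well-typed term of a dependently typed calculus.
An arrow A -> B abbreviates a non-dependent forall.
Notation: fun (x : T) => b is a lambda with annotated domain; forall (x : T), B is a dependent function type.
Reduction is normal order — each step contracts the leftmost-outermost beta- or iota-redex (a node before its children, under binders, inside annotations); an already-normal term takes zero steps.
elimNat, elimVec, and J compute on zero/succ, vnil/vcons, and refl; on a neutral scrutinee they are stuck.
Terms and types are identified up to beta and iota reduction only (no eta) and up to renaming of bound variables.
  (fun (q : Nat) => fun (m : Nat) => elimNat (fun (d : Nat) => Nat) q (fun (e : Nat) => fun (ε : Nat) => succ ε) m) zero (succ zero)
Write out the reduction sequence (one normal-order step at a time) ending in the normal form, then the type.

reduction (normal order):
  (fun (q : Nat) => fun (m : Nat) => elimNat (fun (d : Nat) => Nat) q (fun (e : Nat) => fun (ε : Nat) => succ ε) m) zero (succ zero)
  ~> (fun (q : Nat) => elimNat (fun (m : Nat) => Nat) zero (fun (d : Nat) => fun (e : Nat) => succ e) q) (succ zero)
  ~> elimNat (fun (q : Nat) => Nat) zero (fun (m : Nat) => fun (d : Nat) => succ d) (succ zero)
  ~> (fun (q : Nat) => fun (m : Nat) => succ m) zero (elimNat (fun (d : Nat) => Nat) zero (fun (e : Nat) => fun (ε : Nat) => succ ε) zero)
  ~> (fun (q : Nat) => succ q) (elimNat (fun (m : Nat) => Nat) zero (fun (d : Nat) => fun (e : Nat) => succ e) zero)
  ~> succ (elimNat (fun (q : Nat) => Nat) zero (fun (m : Nat) => fun (d : Nat) => succ d) zero)
  ~> succ zero
type:
  Nat


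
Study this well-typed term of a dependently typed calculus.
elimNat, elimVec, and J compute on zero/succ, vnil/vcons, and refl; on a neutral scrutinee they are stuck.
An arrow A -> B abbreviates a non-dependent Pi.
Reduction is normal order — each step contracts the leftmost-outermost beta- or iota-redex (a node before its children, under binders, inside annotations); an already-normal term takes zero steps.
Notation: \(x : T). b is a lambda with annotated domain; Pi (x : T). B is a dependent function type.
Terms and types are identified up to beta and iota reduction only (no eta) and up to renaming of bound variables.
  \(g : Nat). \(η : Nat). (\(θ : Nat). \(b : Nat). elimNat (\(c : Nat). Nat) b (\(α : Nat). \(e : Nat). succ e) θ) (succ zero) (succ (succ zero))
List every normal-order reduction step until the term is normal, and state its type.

normal-order reduction sequence:
  \(g : Nat). \(η : Nat). (\(θ : Nat). \(b : Nat). elimNat (\(c : Nat). Nat) b (\(α : Nat). \(e : Nat). succ e) θ) (succ zero) (succ (succ zero))
  ~> \(g : Nat). \(η : Nat). (\(θ : Nat). elimNat (\(b : Nat). Nat) θ (\(c : Nat). \(α : Nat). succ α) (succ zero)) (succ (succ zero))
  ~> \(g : Nat). \(η : Nat). elimNat (\(θ : Nat). Nat) (succ (succ zero)) (\(b : Nat). \(c : Nat). succ c) (succ zero)
  ~> \(g : Nat). \(η : Nat). (\(θ : Nat). \(b : Nat). succ b) zero (elimNat (\(c : Nat). Nat) (succ (succ zero)) (\(α : Nat). \(e : Nat). succ e) zero)
  ~> \(g : Nat). \(η : Nat). (\(θ : Nat). succ θ) (elimNat (\(b : Nat). Nat) (succ (succ zero)) (\(c : Nat). \(α : Nat). succ α) zero)
  ~> \(g : Nat). \(η : Nat). succ (elimNat (\(θ : Nat). Nat) (succ (succ zero)) (\(b : Nat). \(c : Nat). succ c) zero)
  ~> \(g : Nat). \(η : Nat). succ (succ (succ zero))
the term's type:
  Nat -> Nat -> Nat


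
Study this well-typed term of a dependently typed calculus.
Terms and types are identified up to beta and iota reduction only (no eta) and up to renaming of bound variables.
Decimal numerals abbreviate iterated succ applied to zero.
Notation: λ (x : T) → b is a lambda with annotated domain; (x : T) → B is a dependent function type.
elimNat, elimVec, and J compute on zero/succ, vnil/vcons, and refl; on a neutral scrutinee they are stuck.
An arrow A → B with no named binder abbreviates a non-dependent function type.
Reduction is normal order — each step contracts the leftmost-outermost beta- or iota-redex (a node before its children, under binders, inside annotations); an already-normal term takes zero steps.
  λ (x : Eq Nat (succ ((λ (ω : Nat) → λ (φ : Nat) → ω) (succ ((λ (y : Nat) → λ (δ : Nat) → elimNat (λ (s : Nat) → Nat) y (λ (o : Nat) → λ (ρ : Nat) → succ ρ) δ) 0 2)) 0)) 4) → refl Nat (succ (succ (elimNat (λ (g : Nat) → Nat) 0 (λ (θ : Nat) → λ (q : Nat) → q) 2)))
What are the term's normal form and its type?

normal form:
  λ (x : Eq Nat 4 4) → refl Nat 2
type:
  Eq Nat 4 4 → Eq Nat 2 2
observation: contracting a beta-redex first, the term normalizes in 18 steps.


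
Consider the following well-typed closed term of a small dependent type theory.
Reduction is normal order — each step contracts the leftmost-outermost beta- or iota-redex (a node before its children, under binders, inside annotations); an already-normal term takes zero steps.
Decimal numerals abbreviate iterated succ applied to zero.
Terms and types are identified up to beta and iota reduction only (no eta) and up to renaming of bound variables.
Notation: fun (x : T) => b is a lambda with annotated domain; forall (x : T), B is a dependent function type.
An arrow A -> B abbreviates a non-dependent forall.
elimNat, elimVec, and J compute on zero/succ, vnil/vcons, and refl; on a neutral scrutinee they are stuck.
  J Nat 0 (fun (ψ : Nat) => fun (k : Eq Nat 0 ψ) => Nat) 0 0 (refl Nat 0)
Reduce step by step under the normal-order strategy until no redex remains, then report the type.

reduction (normal order):
  J Nat 0 (fun (ψ : Nat) => fun (k : Eq Nat 0 ψ) => Nat) 0 0 (refl Nat 0)
  ~> 0
inferred type:
  Nat


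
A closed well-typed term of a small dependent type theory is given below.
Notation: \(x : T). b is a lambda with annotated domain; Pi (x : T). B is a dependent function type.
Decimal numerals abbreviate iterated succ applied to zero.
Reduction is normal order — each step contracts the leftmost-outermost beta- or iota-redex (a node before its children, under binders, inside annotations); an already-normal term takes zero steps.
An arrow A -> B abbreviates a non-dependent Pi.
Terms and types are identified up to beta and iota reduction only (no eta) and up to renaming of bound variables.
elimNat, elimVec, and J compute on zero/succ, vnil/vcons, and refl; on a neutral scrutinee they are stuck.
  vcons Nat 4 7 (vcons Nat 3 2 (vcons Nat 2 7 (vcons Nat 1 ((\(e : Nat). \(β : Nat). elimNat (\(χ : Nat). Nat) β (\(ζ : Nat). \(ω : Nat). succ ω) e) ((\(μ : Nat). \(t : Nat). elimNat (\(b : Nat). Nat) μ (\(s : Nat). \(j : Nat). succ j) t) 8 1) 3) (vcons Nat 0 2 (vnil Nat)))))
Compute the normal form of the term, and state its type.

resulting normal form:
  vcons Nat 4 7 (vcons Nat 3 2 (vcons Nat 2 7 (vcons Nat 1 12 (vcons Nat 0 2 (vnil Nat)))))
inferred type:
  Vec Nat 5
observation: contracting a beta-redex first, the term normalizes in 36 steps.


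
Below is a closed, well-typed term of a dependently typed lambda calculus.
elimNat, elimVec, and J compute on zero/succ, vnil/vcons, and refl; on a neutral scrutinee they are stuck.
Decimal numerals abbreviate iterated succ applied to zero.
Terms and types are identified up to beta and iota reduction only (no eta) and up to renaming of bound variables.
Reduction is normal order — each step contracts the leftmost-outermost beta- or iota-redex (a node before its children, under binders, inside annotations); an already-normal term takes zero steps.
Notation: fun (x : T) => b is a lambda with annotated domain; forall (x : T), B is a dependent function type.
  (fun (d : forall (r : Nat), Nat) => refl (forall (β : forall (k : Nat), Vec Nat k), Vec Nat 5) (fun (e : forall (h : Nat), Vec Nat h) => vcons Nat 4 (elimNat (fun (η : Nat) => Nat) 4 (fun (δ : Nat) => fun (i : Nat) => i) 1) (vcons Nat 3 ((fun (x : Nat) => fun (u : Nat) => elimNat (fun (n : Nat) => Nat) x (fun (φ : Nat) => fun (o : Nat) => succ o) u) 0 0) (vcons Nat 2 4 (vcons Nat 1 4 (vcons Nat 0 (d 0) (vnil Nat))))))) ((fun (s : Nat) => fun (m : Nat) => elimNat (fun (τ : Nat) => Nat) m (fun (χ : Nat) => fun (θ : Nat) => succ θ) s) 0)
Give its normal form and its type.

resulting normal form:
  refl (forall (d : forall (r : Nat), Vec Nat r), Vec Nat 5) (fun (β : forall (k : Nat), Vec Nat k) => vcons Nat 4 4 (vcons Nat 3 0 (vcons Nat 2 4 (vcons Nat 1 4 (vcons Nat 0 0 (vnil Nat))))))
the term's type:
  Eq (forall (d : forall (r : Nat), Vec Nat r), Vec Nat 5) (fun (β : forall (k : Nat), Vec Nat k) => vcons Nat 4 4 (vcons Nat 3 0 (vcons Nat 2 4 (vcons Nat 1 4 (vcons Nat 0 0 (vnil Nat)))))) (fun (e : forall (h : Nat), Vec Nat h) => vcons Nat 4 4 (vcons Nat 3 0 (vcons Nat 2 4 (vcons Nat 1 4 (vcons Nat 0 0 (vnil Nat))))))


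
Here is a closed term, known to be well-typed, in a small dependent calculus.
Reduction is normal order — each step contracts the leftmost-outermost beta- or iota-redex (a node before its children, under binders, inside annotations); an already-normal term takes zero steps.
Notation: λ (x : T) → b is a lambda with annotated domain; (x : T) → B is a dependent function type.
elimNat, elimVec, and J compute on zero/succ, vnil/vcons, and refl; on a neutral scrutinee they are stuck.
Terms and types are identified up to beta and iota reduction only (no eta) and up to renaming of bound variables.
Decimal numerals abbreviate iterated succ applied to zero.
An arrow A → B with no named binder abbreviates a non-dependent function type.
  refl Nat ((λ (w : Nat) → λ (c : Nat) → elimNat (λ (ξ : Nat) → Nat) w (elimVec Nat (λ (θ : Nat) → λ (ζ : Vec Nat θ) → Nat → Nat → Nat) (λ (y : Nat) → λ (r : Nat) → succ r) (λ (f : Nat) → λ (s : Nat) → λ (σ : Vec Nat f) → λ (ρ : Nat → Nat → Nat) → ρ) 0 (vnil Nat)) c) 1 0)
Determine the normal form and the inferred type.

normal form:
  refl Nat 1
the term's type:
  Eq Nat 1 1


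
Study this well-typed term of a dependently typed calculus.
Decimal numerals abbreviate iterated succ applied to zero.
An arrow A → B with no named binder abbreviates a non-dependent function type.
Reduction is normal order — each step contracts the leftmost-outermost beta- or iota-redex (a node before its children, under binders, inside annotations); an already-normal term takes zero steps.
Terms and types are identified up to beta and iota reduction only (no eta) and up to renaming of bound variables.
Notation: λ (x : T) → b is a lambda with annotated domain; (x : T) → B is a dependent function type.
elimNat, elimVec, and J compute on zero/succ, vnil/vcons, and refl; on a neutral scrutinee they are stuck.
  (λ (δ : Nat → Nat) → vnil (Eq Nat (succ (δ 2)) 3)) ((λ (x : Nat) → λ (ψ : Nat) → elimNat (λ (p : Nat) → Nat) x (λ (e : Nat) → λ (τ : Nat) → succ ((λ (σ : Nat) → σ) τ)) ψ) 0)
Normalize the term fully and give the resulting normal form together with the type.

normal form:
  vnil (Eq Nat 3 3)
inferred type:
  Vec (Eq Nat 3 3) 0
observation: 12 normal-order steps separate the term from its normal form.


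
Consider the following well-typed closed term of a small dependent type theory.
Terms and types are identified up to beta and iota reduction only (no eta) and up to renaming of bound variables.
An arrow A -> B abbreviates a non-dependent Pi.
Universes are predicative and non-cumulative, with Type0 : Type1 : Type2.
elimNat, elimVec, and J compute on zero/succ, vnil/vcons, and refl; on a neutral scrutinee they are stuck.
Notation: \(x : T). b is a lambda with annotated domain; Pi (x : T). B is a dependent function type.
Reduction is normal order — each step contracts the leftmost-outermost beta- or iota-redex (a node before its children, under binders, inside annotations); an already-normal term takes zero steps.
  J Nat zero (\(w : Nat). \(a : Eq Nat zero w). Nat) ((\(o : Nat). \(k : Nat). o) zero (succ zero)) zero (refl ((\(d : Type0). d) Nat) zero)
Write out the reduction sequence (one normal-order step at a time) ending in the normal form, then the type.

reduction (normal order):
  J Nat zero (\(w : Nat). \(a : Eq Nat zero w). Nat) ((\(o : Nat). \(k : Nat). o) zero (succ zero)) zero (refl ((\(d : Type0). d) Nat) zero)
  ~> (\(w : Nat). \(a : Nat). w) zero (succ zero)
  ~> (\(w : Nat). zero) (succ zero)
  ~> zero
the term's type:
  Nat


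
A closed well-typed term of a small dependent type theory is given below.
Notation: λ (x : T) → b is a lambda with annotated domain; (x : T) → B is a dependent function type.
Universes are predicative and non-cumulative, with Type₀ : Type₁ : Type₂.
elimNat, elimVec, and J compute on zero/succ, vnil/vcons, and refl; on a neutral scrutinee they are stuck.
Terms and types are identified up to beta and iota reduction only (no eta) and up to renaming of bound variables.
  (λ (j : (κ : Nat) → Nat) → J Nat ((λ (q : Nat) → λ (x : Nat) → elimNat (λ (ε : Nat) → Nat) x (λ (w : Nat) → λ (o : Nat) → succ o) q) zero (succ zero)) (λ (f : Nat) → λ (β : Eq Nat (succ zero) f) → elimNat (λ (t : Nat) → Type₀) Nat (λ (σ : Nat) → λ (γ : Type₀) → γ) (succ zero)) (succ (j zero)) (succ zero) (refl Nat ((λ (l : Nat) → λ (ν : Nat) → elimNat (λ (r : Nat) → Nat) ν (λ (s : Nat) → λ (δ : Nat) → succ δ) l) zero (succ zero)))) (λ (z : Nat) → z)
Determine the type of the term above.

inferred type:
  Nat


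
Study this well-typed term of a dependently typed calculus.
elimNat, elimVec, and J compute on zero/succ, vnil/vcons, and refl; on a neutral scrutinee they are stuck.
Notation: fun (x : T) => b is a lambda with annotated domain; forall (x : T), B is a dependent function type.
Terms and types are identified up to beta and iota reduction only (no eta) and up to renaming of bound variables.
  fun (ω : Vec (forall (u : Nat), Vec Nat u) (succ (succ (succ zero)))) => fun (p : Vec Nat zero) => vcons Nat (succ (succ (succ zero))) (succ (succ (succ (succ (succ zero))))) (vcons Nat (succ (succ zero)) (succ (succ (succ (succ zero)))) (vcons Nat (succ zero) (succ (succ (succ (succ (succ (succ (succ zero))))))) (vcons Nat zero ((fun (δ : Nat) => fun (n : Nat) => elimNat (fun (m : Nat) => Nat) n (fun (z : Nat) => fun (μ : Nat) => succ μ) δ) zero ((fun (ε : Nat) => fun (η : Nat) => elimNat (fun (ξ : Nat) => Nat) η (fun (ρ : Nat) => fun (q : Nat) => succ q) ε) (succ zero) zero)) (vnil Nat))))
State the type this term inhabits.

type:
  forall (ω : Vec (forall (u : Nat), Vec Nat u) (succ (succ (succ zero)))), forall (p : Vec Nat zero), Vec Nat (succ (succ (succ (succ zero))))


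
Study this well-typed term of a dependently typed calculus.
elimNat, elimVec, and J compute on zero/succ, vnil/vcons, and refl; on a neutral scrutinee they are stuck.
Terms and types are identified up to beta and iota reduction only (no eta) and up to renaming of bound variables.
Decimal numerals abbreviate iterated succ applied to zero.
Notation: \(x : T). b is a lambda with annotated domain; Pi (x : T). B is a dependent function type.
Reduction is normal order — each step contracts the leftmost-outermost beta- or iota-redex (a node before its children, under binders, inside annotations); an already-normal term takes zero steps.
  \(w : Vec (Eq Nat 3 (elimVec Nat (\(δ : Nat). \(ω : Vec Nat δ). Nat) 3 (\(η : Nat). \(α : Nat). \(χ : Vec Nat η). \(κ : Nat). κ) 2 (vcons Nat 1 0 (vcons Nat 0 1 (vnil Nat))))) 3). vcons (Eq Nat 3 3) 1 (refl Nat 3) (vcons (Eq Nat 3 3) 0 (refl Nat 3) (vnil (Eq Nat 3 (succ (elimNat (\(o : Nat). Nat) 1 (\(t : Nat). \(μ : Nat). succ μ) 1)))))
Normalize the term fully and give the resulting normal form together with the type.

normal form:
  \(w : Vec (Eq Nat 3 3) 3). vcons (Eq Nat 3 3) 1 (refl Nat 3) (vcons (Eq Nat 3 3) 0 (refl Nat 3) (vnil (Eq Nat 3 3)))
the term's type:
  Pi (w : Vec (Eq Nat 3 3) 3). Vec (Eq Nat 3 3) 2


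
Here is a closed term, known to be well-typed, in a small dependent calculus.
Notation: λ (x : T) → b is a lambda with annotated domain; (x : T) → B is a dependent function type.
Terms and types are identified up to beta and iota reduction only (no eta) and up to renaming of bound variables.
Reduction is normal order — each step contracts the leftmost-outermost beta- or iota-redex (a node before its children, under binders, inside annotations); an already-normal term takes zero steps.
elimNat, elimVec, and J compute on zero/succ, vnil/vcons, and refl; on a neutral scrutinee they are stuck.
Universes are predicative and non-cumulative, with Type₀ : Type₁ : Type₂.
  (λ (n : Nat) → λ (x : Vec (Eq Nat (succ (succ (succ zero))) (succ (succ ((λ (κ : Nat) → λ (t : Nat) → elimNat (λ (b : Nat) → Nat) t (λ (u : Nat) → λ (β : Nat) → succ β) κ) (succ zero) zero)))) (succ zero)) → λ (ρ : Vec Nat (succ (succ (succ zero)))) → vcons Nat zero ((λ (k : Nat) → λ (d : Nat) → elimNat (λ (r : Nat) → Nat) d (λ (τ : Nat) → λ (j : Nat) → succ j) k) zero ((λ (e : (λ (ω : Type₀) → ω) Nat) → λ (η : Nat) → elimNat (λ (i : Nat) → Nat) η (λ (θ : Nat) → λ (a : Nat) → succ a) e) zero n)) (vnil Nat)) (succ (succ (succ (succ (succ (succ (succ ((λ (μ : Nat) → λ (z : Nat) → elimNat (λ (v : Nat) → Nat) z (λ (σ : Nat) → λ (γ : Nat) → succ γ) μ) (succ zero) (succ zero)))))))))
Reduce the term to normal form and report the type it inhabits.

reduced normal form:
  λ (n : Vec (Eq Nat (succ (succ (succ zero))) (succ (succ (succ zero)))) (succ zero)) → λ (x : Vec Nat (succ (succ (succ zero)))) → vcons Nat zero (succ (succ (succ (succ (succ (succ (succ (succ (succ zero))))))))) (vnil Nat)
the term's type:
  (n : Vec (Eq Nat (succ (succ (succ zero))) (succ (succ (succ zero)))) (succ zero)) → (x : Vec Nat (succ (succ (succ zero)))) → Vec Nat (succ zero)


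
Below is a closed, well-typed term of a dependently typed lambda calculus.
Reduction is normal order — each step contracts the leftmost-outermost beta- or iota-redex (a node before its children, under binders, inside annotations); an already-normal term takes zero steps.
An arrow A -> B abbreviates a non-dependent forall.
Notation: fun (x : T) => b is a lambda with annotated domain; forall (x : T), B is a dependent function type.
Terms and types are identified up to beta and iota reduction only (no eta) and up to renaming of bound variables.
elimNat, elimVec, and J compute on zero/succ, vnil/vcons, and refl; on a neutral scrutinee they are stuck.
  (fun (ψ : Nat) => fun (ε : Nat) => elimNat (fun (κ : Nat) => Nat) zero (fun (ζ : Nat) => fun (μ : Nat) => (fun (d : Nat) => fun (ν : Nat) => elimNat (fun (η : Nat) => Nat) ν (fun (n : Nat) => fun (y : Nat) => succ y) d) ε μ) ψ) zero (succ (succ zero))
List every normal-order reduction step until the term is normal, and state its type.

normal-order reduction:
  (fun (ψ : Nat) => fun (ε : Nat) => elimNat (fun (κ : Nat) => Nat) zero (fun (ζ : Nat) => fun (μ : Nat) => (fun (d : Nat) => fun (ν : Nat) => elimNat (fun (η : Nat) => Nat) ν (fun (n : Nat) => fun (y : Nat) => succ y) d) ε μ) ψ) zero (succ (succ zero))
  ~> (fun (ψ : Nat) => elimNat (fun (ε : Nat) => Nat) zero (fun (κ : Nat) => fun (ζ : Nat) => (fun (μ : Nat) => fun (d : Nat) => elimNat (fun (ν : Nat) => Nat) d (fun (η : Nat) => fun (n : Nat) => succ n) μ) ψ ζ) zero) (succ (succ zero))
  ~> elimNat (fun (ψ : Nat) => Nat) zero (fun (ε : Nat) => fun (κ : Nat) => (fun (ζ : Nat) => fun (μ : Nat) => elimNat (fun (d : Nat) => Nat) μ (fun (ν : Nat) => fun (η : Nat) => succ η) ζ) (succ (succ zero)) κ) zero
  ~> zero
type:
  Nat


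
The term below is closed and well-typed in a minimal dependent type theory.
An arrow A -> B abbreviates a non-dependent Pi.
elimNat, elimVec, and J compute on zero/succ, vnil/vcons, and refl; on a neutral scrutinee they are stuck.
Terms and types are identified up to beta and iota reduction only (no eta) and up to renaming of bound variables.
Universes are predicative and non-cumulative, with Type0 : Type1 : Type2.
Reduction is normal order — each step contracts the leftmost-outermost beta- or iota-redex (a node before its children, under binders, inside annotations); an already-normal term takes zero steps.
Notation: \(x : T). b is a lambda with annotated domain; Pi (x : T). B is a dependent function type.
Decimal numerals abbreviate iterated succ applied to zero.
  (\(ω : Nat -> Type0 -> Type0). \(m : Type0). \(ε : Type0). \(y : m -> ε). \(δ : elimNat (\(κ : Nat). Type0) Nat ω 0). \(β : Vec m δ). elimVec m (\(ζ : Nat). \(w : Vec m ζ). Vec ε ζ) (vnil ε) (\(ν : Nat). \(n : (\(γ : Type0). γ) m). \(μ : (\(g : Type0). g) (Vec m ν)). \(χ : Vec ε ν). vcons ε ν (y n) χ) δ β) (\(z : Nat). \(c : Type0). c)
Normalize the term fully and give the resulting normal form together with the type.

normal form:
  \(ω : Type0). \(m : Type0). \(ε : ω -> m). \(y : Nat). \(δ : Vec ω y). elimVec ω (\(κ : Nat). \(β : Vec ω κ). Vec m κ) (vnil m) (\(ζ : Nat). \(w : ω). \(ν : Vec ω ζ). \(n : Vec m ζ). vcons m ζ (ε w) n) y δ
inferred type:
  Pi (ω : Type0). Pi (m : Type0). (ω -> m) -> Pi (ε : Nat). Vec ω ε -> Vec m ε
observation: 4 normal-order steps normalize the term, beginning with a beta-redex.


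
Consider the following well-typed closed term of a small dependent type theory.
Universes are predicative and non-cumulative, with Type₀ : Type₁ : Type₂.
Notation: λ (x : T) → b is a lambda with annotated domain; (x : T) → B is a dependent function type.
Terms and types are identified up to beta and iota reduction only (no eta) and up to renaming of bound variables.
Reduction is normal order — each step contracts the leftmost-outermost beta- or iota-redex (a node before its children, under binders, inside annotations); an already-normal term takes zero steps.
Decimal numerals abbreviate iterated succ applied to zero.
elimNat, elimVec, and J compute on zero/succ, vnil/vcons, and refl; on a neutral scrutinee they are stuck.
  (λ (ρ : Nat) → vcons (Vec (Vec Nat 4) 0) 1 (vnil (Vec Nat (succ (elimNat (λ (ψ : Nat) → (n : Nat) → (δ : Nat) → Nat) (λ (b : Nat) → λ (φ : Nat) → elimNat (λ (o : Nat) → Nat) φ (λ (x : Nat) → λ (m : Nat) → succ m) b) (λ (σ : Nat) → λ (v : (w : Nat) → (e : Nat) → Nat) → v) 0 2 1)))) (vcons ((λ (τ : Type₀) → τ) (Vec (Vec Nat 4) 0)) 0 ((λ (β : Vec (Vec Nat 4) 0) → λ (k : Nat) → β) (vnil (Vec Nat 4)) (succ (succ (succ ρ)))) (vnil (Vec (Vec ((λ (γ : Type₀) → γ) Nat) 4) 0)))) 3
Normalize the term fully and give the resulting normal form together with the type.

normal form:
  vcons (Vec (Vec Nat 4) 0) 1 (vnil (Vec Nat 4)) (vcons (Vec (Vec Nat 4) 0) 0 (vnil (Vec Nat 4)) (vnil (Vec (Vec Nat 4) 0)))
inferred type:
  Vec (Vec (Vec Nat 4) 0) 2
observation: normalization takes exactly 15 steps under the normal-order strategy.


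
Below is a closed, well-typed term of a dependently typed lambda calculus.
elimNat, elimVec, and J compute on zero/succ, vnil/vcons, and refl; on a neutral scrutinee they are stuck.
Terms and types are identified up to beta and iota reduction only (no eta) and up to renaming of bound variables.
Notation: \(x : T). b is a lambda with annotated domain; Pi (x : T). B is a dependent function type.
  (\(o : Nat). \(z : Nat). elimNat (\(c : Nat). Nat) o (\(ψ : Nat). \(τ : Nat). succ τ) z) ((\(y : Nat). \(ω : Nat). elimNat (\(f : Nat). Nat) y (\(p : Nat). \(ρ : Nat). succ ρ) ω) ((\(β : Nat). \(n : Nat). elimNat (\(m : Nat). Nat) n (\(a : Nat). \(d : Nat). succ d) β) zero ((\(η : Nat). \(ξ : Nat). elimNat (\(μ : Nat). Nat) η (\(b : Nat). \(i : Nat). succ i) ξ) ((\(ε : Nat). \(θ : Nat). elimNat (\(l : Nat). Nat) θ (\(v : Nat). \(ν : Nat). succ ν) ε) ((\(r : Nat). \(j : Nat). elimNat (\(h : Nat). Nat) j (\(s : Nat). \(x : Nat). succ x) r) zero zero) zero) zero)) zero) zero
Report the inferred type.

type:
  Nat


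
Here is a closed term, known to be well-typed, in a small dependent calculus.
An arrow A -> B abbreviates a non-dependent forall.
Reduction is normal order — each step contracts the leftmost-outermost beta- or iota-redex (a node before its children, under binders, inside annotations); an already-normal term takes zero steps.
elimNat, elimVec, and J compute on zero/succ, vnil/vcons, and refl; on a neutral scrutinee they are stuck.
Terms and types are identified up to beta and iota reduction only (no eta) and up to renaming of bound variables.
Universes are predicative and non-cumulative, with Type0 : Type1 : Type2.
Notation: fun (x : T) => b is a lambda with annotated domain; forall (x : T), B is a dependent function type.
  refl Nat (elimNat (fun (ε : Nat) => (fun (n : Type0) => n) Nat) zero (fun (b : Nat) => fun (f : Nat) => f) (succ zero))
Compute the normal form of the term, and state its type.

resulting normal form:
  refl Nat zero
the term's type:
  Eq Nat zero zero
observation: the term reaches its normal form after 4 normal-order steps.


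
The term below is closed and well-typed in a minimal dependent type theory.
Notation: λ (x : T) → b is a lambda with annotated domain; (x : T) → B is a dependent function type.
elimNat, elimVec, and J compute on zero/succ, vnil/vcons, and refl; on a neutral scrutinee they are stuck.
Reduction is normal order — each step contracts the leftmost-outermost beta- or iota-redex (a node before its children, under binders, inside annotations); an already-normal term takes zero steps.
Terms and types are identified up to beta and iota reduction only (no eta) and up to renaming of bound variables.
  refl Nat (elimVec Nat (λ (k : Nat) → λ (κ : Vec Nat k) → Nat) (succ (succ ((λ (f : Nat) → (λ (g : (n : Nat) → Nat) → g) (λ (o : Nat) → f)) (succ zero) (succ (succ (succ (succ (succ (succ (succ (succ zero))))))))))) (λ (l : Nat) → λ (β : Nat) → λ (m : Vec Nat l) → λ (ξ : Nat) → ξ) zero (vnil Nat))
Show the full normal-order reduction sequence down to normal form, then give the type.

reduction (normal order):
  refl Nat (elimVec Nat (λ (k : Nat) → λ (κ : Vec Nat k) → Nat) (succ (succ ((λ (f : Nat) → (λ (g : (n : Nat) → Nat) → g) (λ (o : Nat) → f)) (succ zero) (succ (succ (succ (succ (succ (succ (succ (succ zero))))))))))) (λ (l : Nat) → λ (β : Nat) → λ (m : Vec Nat l) → λ (ξ : Nat) → ξ) zero (vnil Nat))
  ~> refl Nat (succ (succ ((λ (k : Nat) → (λ (κ : (f : Nat) → Nat) → κ) (λ (g : Nat) → k)) (succ zero) (succ (succ (succ (succ (succ (succ (succ (succ zero)))))))))))
  ~> refl Nat (succ (succ ((λ (k : (κ : Nat) → Nat) → k) (λ (f : Nat) → succ zero) (succ (succ (succ (succ (succ (succ (succ (succ zero)))))))))))
  ~> refl Nat (succ (succ ((λ (k : Nat) → succ zero) (succ (succ (succ (succ (succ (succ (succ (succ zero)))))))))))
  ~> refl Nat (succ (succ (succ zero)))
inferred type:
  Eq Nat (succ (succ (succ zero))) (succ (succ (succ zero)))


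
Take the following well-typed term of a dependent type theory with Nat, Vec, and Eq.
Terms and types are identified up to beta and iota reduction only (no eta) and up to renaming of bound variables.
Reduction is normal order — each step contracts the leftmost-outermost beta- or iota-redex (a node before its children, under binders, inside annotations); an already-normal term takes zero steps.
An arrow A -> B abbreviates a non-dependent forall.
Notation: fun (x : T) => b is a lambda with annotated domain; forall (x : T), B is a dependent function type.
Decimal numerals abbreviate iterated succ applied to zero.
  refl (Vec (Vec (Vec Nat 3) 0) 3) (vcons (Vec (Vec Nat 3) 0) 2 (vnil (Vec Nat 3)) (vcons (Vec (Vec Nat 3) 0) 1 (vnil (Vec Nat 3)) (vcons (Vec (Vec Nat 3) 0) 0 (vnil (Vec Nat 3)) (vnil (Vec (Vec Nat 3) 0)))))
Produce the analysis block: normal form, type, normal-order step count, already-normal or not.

resulting normal form:
  refl (Vec (Vec (Vec Nat 3) 0) 3) (vcons (Vec (Vec Nat 3) 0) 2 (vnil (Vec Nat 3)) (vcons (Vec (Vec Nat 3) 0) 1 (vnil (Vec Nat 3)) (vcons (Vec (Vec Nat 3) 0) 0 (vnil (Vec Nat 3)) (vnil (Vec (Vec Nat 3) 0)))))
the term's type:
  Eq (Vec (Vec (Vec Nat 3) 0) 3) (vcons (Vec (Vec Nat 3) 0) 2 (vnil (Vec Nat 3)) (vcons (Vec (Vec Nat 3) 0) 1 (vnil (Vec Nat 3)) (vcons (Vec (Vec Nat 3) 0) 0 (vnil (Vec Nat 3)) (vnil (Vec (Vec Nat 3) 0))))) (vcons (Vec (Vec Nat 3) 0) 2 (vnil (Vec Nat 3)) (vcons (Vec (Vec Nat 3) 0) 1 (vnil (Vec Nat 3)) (vcons (Vec (Vec Nat 3) 0) 0 (vnil (Vec Nat 3)) (vnil (Vec (Vec Nat 3) 0)))))
steps to reach normal form (normal order): 0
started in normal form: yes
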